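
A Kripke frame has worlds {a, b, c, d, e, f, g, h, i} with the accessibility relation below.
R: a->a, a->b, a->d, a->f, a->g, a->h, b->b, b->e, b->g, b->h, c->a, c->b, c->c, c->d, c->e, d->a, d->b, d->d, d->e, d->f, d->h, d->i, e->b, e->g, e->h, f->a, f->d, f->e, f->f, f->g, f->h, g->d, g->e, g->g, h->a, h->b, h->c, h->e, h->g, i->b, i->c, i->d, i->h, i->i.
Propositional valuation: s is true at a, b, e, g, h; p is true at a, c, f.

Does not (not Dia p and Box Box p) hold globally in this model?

Let φ = not (not Dia p and Box Box p). Evaluate φ at each world:
  a (successors {a, b, d, f, g, h}): φ is true.
  b (successors {b, e, g, h}): φ is true.
  c (successors {a, b, c, d, e}): φ is true.
  d (successors {a, b, d, e, f, h, i}): φ is true.
  e (successors {b, g, h}): φ is true.
  f (successors {a, d, e, f, g, h}): φ is true.
  g (successors {d, e, g}): φ is true.
  h (successors {a, b, c, e, g}): φ is true.
  i (successors {b, c, d, h, i}): φ is true.
For instance, at a:
  At a: not Dia p and Box Box p is false, so not (not Dia p and Box Box p) is true.
    At a: not Dia p is false, Box Box p is false, so not Dia p and Box Box p is false.
      At a: Dia p is true, so not Dia p is false.
      At a: Box Box p requires Box p at every successor {a, b, d, f, g, h}.
        Box p fails at a, so Box Box p is false at a.

Yes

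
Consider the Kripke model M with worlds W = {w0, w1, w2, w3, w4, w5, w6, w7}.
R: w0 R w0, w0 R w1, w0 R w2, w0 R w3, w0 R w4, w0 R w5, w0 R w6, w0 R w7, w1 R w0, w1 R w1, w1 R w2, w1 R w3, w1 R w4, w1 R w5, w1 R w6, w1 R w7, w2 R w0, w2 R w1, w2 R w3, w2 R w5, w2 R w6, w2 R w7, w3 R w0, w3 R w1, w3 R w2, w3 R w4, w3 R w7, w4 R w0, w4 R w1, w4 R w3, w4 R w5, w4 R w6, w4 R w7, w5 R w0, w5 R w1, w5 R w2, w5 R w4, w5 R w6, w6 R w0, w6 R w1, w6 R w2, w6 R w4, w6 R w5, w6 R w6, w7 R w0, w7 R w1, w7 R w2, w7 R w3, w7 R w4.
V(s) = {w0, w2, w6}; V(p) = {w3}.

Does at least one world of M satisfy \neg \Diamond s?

No

Recall that \Diamond ψ holds at a world iff ψ holds at some accessible world.
Let φ = \neg \Diamond s. Evaluate φ at each world:
  w0 (successors {w0, w1, w2, w3, w4, w5, w6, w7}): φ is false.
  w1 (successors {w0, w1, w2, w3, w4, w5, w6, w7}): φ is false.
  w2 (successors {w0, w1, w3, w5, w6, w7}): φ is false.
  w3 (successors {w0, w1, w2, w4, w7}): φ is false.
  w4 (successors {w0, w1, w3, w5, w6, w7}): φ is false.
  w5 (successors {w0, w1, w2, w4, w6}): φ is false.
  w6 (successors {w0, w1, w2, w4, w5, w6}): φ is false.
  w7 (successors {w0, w1, w2, w3, w4}): φ is false.
For instance, at w4:
  At w4: \Diamond s is true, so \neg \Diamond s is false.
    At w4: \Diamond s requires s at some successor in {w0, w1, w3, w5, w6, w7}.
      s holds at w0, so \Diamond s is true at w4.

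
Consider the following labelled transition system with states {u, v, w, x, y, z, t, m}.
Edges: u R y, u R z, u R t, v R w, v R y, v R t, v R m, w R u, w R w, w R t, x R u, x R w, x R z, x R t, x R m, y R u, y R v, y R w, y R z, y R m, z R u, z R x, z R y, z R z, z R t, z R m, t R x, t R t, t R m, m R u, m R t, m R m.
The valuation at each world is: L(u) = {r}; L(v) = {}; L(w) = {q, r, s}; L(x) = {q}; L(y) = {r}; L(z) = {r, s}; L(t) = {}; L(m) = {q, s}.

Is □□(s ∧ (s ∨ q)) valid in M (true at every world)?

No

Let φ = □□(s ∧ (s ∨ q)). Evaluate φ at each world:
  u (successors {y, z, t}): φ is false.
  v (successors {w, y, t, m}): φ is false.
  w (successors {u, w, t}): φ is false.
  x (successors {u, w, z, t, m}): φ is false.
  y (successors {u, v, w, z, m}): φ is false.
  z (successors {u, x, y, z, t, m}): φ is false.
  t (successors {x, t, m}): φ is false.
  m (successors {u, t, m}): φ is false.
Detail at u (counterexample):
  At u: □□(s ∧ (s ∨ q)) requires □(s ∧ (s ∨ q)) at every successor {y, z, t}.
    □(s ∧ (s ∨ q)) fails at y, so □□(s ∧ (s ∨ q)) is false at u.
      At y: □(s ∧ (s ∨ q)) requires s ∧ (s ∨ q) at every successor {u, v, w, z, m}.
        s ∧ (s ∨ q) fails at u, so □(s ∧ (s ∨ q)) is false at y.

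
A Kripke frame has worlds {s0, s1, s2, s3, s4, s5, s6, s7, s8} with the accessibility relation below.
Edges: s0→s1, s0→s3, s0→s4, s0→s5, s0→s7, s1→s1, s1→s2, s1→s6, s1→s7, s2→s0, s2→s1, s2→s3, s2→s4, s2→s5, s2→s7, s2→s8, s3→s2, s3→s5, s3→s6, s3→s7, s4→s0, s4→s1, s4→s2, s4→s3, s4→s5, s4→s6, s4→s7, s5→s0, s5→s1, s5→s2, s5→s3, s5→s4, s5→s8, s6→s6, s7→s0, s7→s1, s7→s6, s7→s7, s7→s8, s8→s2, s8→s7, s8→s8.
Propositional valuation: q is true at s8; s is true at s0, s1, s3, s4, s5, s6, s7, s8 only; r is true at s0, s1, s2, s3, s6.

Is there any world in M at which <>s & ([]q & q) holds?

No

Recall that []ψ holds at a world iff ψ holds at every accessible world, and <>ψ holds iff ψ holds at some accessible world.
Let φ = <>s & ([]q & q). Evaluate φ at each world:
  s0 (successors {s1, s3, s4, s5, s7}): φ is false.
  s1 (successors {s1, s2, s6, s7}): φ is false.
  s2 (successors {s0, s1, s3, s4, s5, s7, s8}): φ is false.
  s3 (successors {s2, s5, s6, s7}): φ is false.
  s4 (successors {s0, s1, s2, s3, s5, s6, s7}): φ is false.
  s5 (successors {s0, s1, s2, s3, s4, s8}): φ is false.
  s6 (successors {s6}): φ is false.
  s7 (successors {s0, s1, s6, s7, s8}): φ is false.
  s8 (successors {s2, s7, s8}): φ is false.
For instance, at s2:
  At s2: <>s is true, []q & q is false, so <>s & ([]q & q) is false.
    At s2: <>s requires s at some successor in {s0, s1, s3, s4, s5, s7, s8}.
      s holds at s0, so <>s is true at s2.
    At s2: []q is false, q is false, so []q & q is false.
      At s2: []q requires q at every successor {s0, s1, s3, s4, s5, s7, s8}.
        q fails at s0, so []q is false at s2.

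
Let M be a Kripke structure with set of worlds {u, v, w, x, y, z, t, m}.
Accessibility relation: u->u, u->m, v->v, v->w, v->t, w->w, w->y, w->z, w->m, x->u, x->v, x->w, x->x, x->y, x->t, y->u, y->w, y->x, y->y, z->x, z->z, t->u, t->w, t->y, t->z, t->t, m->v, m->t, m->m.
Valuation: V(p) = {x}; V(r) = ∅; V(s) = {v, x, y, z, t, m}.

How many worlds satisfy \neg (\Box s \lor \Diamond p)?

4

Recall that \Box ψ holds at a world iff ψ holds at every accessible world, and \Diamond ψ holds iff ψ holds at some accessible world.
Let φ = \neg (\Box s \lor \Diamond p). Evaluate φ at each world:
  u (successors {u, m}): φ is true.
  v (successors {v, w, t}): φ is true.
  w (successors {w, y, z, m}): φ is true.
  x (successors {u, v, w, x, y, t}): φ is false.
  y (successors {u, w, x, y}): φ is false.
  z (successors {x, z}): φ is false.
  t (successors {u, w, y, z, t}): φ is true.
  m (successors {v, t, m}): φ is false.
For instance, at u:
  At u: \Box s \lor \Diamond p is false, so \neg (\Box s \lor \Diamond p) is true.
    At u: \Box s is false, \Diamond p is false, so \Box s \lor \Diamond p is false.
      At u: \Box s requires s at every successor {u, m}.
        s fails at u, so \Box s is false at u.
      At u: \Diamond p requires p at some successor in {u, m}.
        At u: p is false.
        At m: p is false.
      So \Diamond p is false at u.
Satisfying worlds: {u, v, w, t}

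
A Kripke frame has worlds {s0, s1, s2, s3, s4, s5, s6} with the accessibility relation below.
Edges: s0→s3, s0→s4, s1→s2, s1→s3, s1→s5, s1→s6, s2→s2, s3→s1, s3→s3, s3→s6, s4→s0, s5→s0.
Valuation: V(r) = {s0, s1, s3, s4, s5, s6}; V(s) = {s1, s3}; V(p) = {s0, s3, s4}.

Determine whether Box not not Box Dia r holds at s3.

At s3: Box not not Box Dia r requires not not Box Dia r at every successor {s1, s3, s6}.
  not not Box Dia r fails at s1, so Box not not Box Dia r is false at s3.
    At s1: not Box Dia r is true, so not not Box Dia r is false.
      At s1: Box Dia r is false, so not Box Dia r is true.

No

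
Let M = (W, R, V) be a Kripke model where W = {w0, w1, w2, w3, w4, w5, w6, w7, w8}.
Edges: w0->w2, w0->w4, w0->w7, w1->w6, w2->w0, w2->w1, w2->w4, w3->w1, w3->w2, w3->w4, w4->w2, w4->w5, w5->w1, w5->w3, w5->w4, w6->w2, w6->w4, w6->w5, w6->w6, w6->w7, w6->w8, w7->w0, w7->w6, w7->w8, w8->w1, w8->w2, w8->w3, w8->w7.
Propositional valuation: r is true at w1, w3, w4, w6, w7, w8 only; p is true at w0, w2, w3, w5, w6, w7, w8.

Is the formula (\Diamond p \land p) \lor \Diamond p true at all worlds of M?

Yes

Let φ = (\Diamond p \land p) \lor \Diamond p. Evaluate φ at each world:
  w0 (successors {w2, w4, w7}): φ is true.
  w1 (successors {w6}): φ is true.
  w2 (successors {w0, w1, w4}): φ is true.
  w3 (successors {w1, w2, w4}): φ is true.
  w4 (successors {w2, w5}): φ is true.
  w5 (successors {w1, w3, w4}): φ is true.
  w6 (successors {w2, w4, w5, w6, w7, w8}): φ is true.
  w7 (successors {w0, w6, w8}): φ is true.
  w8 (successors {w1, w2, w3, w7}): φ is true.
For instance, at w0:
  At w0: \Diamond p \land p is true, \Diamond p is true, so (\Diamond p \land p) \lor \Diamond p is true.
    At w0: \Diamond p is true, p is true, so \Diamond p \land p is true.
      At w0: \Diamond p requires p at some successor in {w2, w4, w7}.
        p holds at w2, so \Diamond p is true at w0.
    At w0: \Diamond p requires p at some successor in {w2, w4, w7}.
      p holds at w2, so \Diamond p is true at w0.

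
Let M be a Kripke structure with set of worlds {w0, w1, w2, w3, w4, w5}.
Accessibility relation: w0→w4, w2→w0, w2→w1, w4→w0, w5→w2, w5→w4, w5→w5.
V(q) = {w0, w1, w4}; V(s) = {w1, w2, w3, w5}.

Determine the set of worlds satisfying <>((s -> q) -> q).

w0, w2, w4, w5

Recall that <>ψ holds at a world iff ψ holds at some accessible world.
Let φ = <>((s -> q) -> q). Evaluate φ at each world:
  w0 (successors {w4}): φ is true.
  w1 (successors ∅): φ is false.
  w2 (successors {w0, w1}): φ is true.
  w3 (successors ∅): φ is false.
  w4 (successors {w0}): φ is true.
  w5 (successors {w2, w4, w5}): φ is true.
For instance, at w0:
  At w0: <>((s -> q) -> q) requires (s -> q) -> q at some successor in {w4}.
    (s -> q) -> q holds at w4, so <>((s -> q) -> q) is true at w0.
Satisfying worlds: {w0, w2, w4, w5}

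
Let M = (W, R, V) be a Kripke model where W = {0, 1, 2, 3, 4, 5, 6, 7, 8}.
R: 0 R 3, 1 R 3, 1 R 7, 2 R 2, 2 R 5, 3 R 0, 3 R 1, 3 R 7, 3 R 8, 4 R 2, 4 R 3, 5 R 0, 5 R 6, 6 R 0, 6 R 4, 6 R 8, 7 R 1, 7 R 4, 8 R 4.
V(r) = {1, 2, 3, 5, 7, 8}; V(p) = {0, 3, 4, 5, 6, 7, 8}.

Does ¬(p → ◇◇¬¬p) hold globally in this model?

Let φ = ¬(p → ◇◇¬¬p). Evaluate φ at each world:
  0 (successors {3}): φ is false.
  1 (successors {3, 7}): φ is false.
  2 (successors {2, 5}): φ is false.
  3 (successors {0, 1, 7, 8}): φ is false.
  4 (successors {2, 3}): φ is false.
  5 (successors {0, 6}): φ is false.
  6 (successors {0, 4, 8}): φ is false.
  7 (successors {1, 4}): φ is false.
  8 (successors {4}): φ is false.
Detail at 0 (counterexample):
  At 0: p → ◇◇¬¬p is true, so ¬(p → ◇◇¬¬p) is false.
    At 0: p is true, ◇◇¬¬p is true, so p → ◇◇¬¬p is true.
      At 0: ◇◇¬¬p requires ◇¬¬p at some successor in {3}.
        ◇¬¬p holds at 3, so ◇◇¬¬p is true at 0.

No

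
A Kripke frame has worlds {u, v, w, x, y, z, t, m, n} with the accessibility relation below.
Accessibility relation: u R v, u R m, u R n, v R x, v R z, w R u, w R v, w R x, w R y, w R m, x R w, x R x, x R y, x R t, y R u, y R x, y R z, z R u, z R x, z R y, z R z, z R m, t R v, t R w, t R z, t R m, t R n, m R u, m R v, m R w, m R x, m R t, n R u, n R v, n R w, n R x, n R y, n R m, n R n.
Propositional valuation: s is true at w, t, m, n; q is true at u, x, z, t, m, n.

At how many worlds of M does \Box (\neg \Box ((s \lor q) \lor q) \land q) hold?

Recall that \Box ψ holds at a world iff ψ holds at every accessible world, and \Diamond ψ holds iff ψ holds at some accessible world.
Let φ = \Box (\neg \Box ((s \lor q) \lor q) \land q). Evaluate φ at each world:
  u (successors {v, m, n}): φ is false.
  v (successors {x, z}): φ is true.
  w (successors {u, v, x, y, m}): φ is false.
  x (successors {w, x, y, t}): φ is false.
  y (successors {u, x, z}): φ is true.
  z (successors {u, x, y, z, m}): φ is false.
  t (successors {v, w, z, m, n}): φ is false.
  m (successors {u, v, w, x, t}): φ is false.
  n (successors {u, v, w, x, y, m, n}): φ is false.
For instance, at w:
  At w: \Box (\neg \Box ((s \lor q) \lor q) \land q) requires \neg \Box ((s \lor q) \lor q) \land q at every successor {u, v, x, y, m}.
    \neg \Box ((s \lor q) \lor q) \land q fails at v, so \Box (\neg \Box ((s \lor q) \lor q) \land q) is false at w.
      At v: \neg \Box ((s \lor q) \lor q) is false, q is false, so \neg \Box ((s \lor q) \lor q) \land q is false.
Satisfying worlds: {v, y}

2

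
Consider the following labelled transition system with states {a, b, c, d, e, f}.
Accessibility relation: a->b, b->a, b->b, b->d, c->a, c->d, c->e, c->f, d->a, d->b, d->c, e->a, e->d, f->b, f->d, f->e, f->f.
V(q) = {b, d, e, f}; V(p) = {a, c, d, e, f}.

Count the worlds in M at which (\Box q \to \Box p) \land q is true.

Let φ = (\Box q \to \Box p) \land q. Evaluate φ at each world:
  a (successors {b}): φ is false.
  b (successors {a, b, d}): φ is true.
  c (successors {a, d, e, f}): φ is false.
  d (successors {a, b, c}): φ is true.
  e (successors {a, d}): φ is true.
  f (successors {b, d, e, f}): φ is false.
For instance, at f:
  At f: \Box q \to \Box p is false, q is true, so (\Box q \to \Box p) \land q is false.
    At f: \Box q is true, \Box p is false, so \Box q \to \Box p is false.
      At f: \Box q requires q at every successor {b, d, e, f}.
        At b: q is true.
        At d: q is true.
        At e: q is true.
        At f: q is true.
      So \Box q is true at f.
      At f: \Box p requires p at every successor {b, d, e, f}.
        p fails at b, so \Box p is false at f.
Satisfying worlds: {b, d, e}

3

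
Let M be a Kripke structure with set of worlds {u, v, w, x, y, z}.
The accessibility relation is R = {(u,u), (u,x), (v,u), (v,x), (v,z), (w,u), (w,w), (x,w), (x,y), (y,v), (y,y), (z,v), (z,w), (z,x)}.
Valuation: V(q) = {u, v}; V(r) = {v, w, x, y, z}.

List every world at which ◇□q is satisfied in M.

none

Let φ = ◇□q. Evaluate φ at each world:
  u (successors {u, x}): φ is false.
  v (successors {u, x, z}): φ is false.
  w (successors {u, w}): φ is false.
  x (successors {w, y}): φ is false.
  y (successors {v, y}): φ is false.
  z (successors {v, w, x}): φ is false.
For instance, at v:
  At v: ◇□q requires □q at some successor in {u, x, z}.
    At u: □q is false.
    At x: □q is false.
    At z: □q is false.
  So ◇□q is false at v.
Satisfying worlds: none.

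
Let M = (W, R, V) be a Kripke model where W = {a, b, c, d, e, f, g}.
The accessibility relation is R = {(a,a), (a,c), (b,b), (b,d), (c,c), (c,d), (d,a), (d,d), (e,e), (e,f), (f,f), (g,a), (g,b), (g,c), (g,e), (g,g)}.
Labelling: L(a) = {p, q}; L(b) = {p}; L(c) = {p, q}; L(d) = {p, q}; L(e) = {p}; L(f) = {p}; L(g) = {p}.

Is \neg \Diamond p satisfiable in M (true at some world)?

Recall that \Diamond ψ holds at a world iff ψ holds at some accessible world.
Let φ = \neg \Diamond p. Evaluate φ at each world:
  a (successors {a, c}): φ is false.
  b (successors {b, d}): φ is false.
  c (successors {c, d}): φ is false.
  d (successors {a, d}): φ is false.
  e (successors {e, f}): φ is false.
  f (successors {f}): φ is false.
  g (successors {a, b, c, e, g}): φ is false.
For instance, at d:
  At d: \Diamond p is true, so \neg \Diamond p is false.
    At d: \Diamond p requires p at some successor in {a, d}.
      p holds at a, so \Diamond p is true at d.

No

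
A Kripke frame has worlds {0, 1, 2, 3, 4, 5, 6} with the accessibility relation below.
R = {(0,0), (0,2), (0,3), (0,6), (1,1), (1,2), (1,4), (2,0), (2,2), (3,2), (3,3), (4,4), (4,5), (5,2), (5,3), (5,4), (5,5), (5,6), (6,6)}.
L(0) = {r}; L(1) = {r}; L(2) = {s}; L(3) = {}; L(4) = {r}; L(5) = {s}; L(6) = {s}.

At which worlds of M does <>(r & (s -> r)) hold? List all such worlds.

Let φ = <>(r & (s -> r)). Evaluate φ at each world:
  0 (successors {0, 2, 3, 6}): φ is true.
  1 (successors {1, 2, 4}): φ is true.
  2 (successors {0, 2}): φ is true.
  3 (successors {2, 3}): φ is false.
  4 (successors {4, 5}): φ is true.
  5 (successors {2, 3, 4, 5, 6}): φ is true.
  6 (successors {6}): φ is false.
For instance, at 1:
  At 1: <>(r & (s -> r)) requires r & (s -> r) at some successor in {1, 2, 4}.
    r & (s -> r) holds at 1, so <>(r & (s -> r)) is true at 1.
Satisfying worlds: {0, 1, 2, 4, 5}

0, 1, 2, 4, 5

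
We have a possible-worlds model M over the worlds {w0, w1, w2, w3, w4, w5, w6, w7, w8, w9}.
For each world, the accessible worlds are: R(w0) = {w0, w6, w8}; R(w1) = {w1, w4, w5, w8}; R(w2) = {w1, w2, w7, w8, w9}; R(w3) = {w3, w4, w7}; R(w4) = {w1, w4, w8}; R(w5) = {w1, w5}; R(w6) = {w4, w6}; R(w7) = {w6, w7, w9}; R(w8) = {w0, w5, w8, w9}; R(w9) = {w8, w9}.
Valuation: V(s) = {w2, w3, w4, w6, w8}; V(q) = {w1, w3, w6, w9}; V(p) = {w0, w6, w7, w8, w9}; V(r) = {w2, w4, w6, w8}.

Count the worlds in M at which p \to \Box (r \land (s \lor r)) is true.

6

Let φ = p \to \Box (r \land (s \lor r)). Evaluate φ at each world:
  w0 (successors {w0, w6, w8}): φ is false.
  w1 (successors {w1, w4, w5, w8}): φ is true.
  w2 (successors {w1, w2, w7, w8, w9}): φ is true.
  w3 (successors {w3, w4, w7}): φ is true.
  w4 (successors {w1, w4, w8}): φ is true.
  w5 (successors {w1, w5}): φ is true.
  w6 (successors {w4, w6}): φ is true.
  w7 (successors {w6, w7, w9}): φ is false.
  w8 (successors {w0, w5, w8, w9}): φ is false.
  w9 (successors {w8, w9}): φ is false.
For instance, at w8:
  At w8: p is true, \Box (r \land (s \lor r)) is false, so p \to \Box (r \land (s \lor r)) is false.
    At w8: \Box (r \land (s \lor r)) requires r \land (s \lor r) at every successor {w0, w5, w8, w9}.
      r \land (s \lor r) fails at w0, so \Box (r \land (s \lor r)) is false at w8.
Satisfying worlds: {w1, w2, w3, w4, w5, w6}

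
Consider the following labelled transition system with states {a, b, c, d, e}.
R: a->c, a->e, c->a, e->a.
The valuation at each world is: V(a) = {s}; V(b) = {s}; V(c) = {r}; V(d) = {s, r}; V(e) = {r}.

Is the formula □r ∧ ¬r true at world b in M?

Recall that □ψ holds at a world iff ψ holds at every accessible world, and ◇ψ holds iff ψ holds at some accessible world.
At b: □r is true, ¬r is true, so □r ∧ ¬r is true.
  At b: no accessible worlds, so □r holds vacuously.

Yes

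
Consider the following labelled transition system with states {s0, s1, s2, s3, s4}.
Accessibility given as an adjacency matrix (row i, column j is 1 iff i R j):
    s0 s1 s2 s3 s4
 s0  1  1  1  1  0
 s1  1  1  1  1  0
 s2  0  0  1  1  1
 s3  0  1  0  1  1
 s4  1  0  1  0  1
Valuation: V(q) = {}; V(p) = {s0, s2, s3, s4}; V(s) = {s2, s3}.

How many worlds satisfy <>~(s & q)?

5

Recall that <>ψ holds at a world iff ψ holds at some accessible world.
Let φ = <>~(s & q). Evaluate φ at each world:
  s0 (successors {s0, s1, s2, s3}): φ is true.
  s1 (successors {s0, s1, s2, s3}): φ is true.
  s2 (successors {s2, s3, s4}): φ is true.
  s3 (successors {s1, s3, s4}): φ is true.
  s4 (successors {s0, s2, s4}): φ is true.
For instance, at s0:
  At s0: <>~(s & q) requires ~(s & q) at some successor in {s0, s1, s2, s3}.
    ~(s & q) holds at s0, so <>~(s & q) is true at s0.
Satisfying worlds: {s0, s1, s2, s3, s4}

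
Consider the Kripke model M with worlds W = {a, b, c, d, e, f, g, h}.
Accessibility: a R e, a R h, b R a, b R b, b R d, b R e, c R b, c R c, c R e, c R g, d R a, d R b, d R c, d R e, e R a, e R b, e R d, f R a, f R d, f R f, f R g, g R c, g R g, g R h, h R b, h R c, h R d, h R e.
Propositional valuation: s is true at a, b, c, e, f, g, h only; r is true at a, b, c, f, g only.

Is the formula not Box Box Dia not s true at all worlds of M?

Let φ = not Box Box Dia not s. Evaluate φ at each world:
  a (successors {e, h}): φ is true.
  b (successors {a, b, d, e}): φ is true.
  c (successors {b, c, e, g}): φ is true.
  d (successors {a, b, c, e}): φ is true.
  e (successors {a, b, d}): φ is true.
  f (successors {a, d, f, g}): φ is true.
  g (successors {c, g, h}): φ is true.
  h (successors {b, c, d, e}): φ is true.
For instance, at g:
  At g: Box Box Dia not s is false, so not Box Box Dia not s is true.
    At g: Box Box Dia not s requires Box Dia not s at every successor {c, g, h}.
      Box Dia not s fails at c, so Box Box Dia not s is false at g.

Yes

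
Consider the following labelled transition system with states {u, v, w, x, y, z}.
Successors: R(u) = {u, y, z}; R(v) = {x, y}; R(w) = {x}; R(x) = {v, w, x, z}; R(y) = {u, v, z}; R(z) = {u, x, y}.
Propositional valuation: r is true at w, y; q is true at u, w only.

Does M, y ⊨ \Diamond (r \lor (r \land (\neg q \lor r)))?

No

At y: \Diamond (r \lor (r \land (\neg q \lor r))) requires r \lor (r \land (\neg q \lor r)) at some successor in {u, v, z}.
  At u: r \lor (r \land (\neg q \lor r)) is false.
  At v: r \lor (r \land (\neg q \lor r)) is false.
  At z: r \lor (r \land (\neg q \lor r)) is false.
So \Diamond (r \lor (r \land (\neg q \lor r))) is false at y.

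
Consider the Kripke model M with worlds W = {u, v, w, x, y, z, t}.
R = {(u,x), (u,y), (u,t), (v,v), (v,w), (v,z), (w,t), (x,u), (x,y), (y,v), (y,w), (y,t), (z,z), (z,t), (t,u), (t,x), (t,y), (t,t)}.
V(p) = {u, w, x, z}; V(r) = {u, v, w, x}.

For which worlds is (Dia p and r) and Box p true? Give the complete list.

none

Let φ = (Dia p and r) and Box p. Evaluate φ at each world:
  u (successors {x, y, t}): φ is false.
  v (successors {v, w, z}): φ is false.
  w (successors {t}): φ is false.
  x (successors {u, y}): φ is false.
  y (successors {v, w, t}): φ is false.
  z (successors {z, t}): φ is false.
  t (successors {u, x, y, t}): φ is false.
For instance, at w:
  At w: Dia p and r is false, Box p is false, so (Dia p and r) and Box p is false.
    At w: Dia p is false, r is true, so Dia p and r is false.
      At w: Dia p requires p at some successor in {t}.
        At t: p is false.
      So Dia p is false at w.
    At w: Box p requires p at every successor {t}.
      p fails at t, so Box p is false at w.
Satisfying worlds: none.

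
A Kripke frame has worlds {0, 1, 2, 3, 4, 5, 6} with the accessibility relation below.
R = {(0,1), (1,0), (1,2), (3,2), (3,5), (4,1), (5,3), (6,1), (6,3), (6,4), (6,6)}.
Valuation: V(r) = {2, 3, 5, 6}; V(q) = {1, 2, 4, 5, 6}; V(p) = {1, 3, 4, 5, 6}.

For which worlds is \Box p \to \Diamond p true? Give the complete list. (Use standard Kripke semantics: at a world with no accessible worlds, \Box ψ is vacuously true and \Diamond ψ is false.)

0, 1, 3, 4, 5, 6

Let φ = \Box p \to \Diamond p. Evaluate φ at each world:
  0 (successors {1}): φ is true.
  1 (successors {0, 2}): φ is true.
  2 (successors ∅): φ is false.
  3 (successors {2, 5}): φ is true.
  4 (successors {1}): φ is true.
  5 (successors {3}): φ is true.
  6 (successors {1, 3, 4, 6}): φ is true.
For instance, at 0:
  At 0: \Box p is true, \Diamond p is true, so \Box p \to \Diamond p is true.
    At 0: \Box p requires p at every successor {1}.
      At 1: p is true.
    So \Box p is true at 0.
    At 0: \Diamond p requires p at some successor in {1}.
      p holds at 1, so \Diamond p is true at 0.
Satisfying worlds: {0, 1, 3, 4, 5, 6}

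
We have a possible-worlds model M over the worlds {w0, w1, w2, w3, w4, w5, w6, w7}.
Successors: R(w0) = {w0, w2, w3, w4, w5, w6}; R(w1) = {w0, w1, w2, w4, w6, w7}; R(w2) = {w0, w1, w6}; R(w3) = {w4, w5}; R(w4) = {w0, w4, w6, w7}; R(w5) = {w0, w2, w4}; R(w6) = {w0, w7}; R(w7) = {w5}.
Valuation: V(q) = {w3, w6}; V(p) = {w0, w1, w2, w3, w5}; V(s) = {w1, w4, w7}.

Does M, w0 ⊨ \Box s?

At w0: \Box s requires s at every successor {w0, w2, w3, w4, w5, w6}.
  s fails at w0, so \Box s is false at w0.

No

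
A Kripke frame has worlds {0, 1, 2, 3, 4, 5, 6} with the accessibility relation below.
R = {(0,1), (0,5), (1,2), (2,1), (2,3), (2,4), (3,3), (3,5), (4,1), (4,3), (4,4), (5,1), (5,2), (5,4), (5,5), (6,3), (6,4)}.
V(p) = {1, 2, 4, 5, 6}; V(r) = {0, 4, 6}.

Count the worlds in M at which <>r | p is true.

Recall that <>ψ holds at a world iff ψ holds at some accessible world.
Let φ = <>r | p. Evaluate φ at each world:
  0 (successors {1, 5}): φ is false.
  1 (successors {2}): φ is true.
  2 (successors {1, 3, 4}): φ is true.
  3 (successors {3, 5}): φ is false.
  4 (successors {1, 3, 4}): φ is true.
  5 (successors {1, 2, 4, 5}): φ is true.
  6 (successors {3, 4}): φ is true.
For instance, at 1:
  At 1: <>r is false, p is true, so <>r | p is true.
    At 1: <>r requires r at some successor in {2}.
      At 2: r is false.
    So <>r is false at 1.
Satisfying worlds: {1, 2, 4, 5, 6}

5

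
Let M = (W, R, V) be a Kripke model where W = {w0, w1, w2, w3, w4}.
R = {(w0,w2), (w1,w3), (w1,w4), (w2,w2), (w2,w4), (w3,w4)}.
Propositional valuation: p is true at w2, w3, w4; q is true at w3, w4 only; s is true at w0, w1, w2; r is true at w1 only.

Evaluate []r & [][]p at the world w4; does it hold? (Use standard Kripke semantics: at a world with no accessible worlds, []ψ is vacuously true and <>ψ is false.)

Yes

At w4: []r is true, [][]p is true, so []r & [][]p is true.
  At w4: no accessible worlds, so []r holds vacuously.
  At w4: no accessible worlds, so [][]p holds vacuously.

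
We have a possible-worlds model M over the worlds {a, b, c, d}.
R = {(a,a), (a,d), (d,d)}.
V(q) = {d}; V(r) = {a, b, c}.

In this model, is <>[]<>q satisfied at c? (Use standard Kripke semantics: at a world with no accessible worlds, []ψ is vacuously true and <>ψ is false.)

No

Recall that []ψ holds at a world iff ψ holds at every accessible world, and <>ψ holds iff ψ holds at some accessible world.
At c: no accessible worlds, so <>[]<>q is false.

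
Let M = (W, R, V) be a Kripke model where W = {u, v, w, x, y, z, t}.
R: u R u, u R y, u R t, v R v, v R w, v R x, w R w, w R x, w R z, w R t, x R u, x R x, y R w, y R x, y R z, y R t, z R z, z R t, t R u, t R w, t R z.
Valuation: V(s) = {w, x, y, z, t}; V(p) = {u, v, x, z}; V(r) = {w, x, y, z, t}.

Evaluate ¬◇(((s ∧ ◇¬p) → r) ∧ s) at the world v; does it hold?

No

At v: ◇(((s ∧ ◇¬p) → r) ∧ s) is true, so ¬◇(((s ∧ ◇¬p) → r) ∧ s) is false.
  At v: ◇(((s ∧ ◇¬p) → r) ∧ s) requires ((s ∧ ◇¬p) → r) ∧ s at some successor in {v, w, x}.
    ((s ∧ ◇¬p) → r) ∧ s holds at w, so ◇(((s ∧ ◇¬p) → r) ∧ s) is true at v.
      At w: (s ∧ ◇¬p) → r is true, s is true, so ((s ∧ ◇¬p) → r) ∧ s is true.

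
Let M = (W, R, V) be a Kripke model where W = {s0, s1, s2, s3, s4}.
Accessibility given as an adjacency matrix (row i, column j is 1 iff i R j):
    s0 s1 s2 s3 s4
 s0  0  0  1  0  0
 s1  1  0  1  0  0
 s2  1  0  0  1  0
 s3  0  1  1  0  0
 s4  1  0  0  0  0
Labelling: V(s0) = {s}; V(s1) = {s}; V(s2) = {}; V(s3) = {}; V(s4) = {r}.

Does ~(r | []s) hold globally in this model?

No

Let φ = ~(r | []s). Evaluate φ at each world:
  s0 (successors {s2}): φ is true.
  s1 (successors {s0, s2}): φ is true.
  s2 (successors {s0, s3}): φ is true.
  s3 (successors {s1, s2}): φ is true.
  s4 (successors {s0}): φ is false.
Detail at s4 (counterexample):
  At s4: r | []s is true, so ~(r | []s) is false.
    At s4: r is true, []s is true, so r | []s is true.
      At s4: []s requires s at every successor {s0}.
        At s0: s is true.
      So []s is true at s4.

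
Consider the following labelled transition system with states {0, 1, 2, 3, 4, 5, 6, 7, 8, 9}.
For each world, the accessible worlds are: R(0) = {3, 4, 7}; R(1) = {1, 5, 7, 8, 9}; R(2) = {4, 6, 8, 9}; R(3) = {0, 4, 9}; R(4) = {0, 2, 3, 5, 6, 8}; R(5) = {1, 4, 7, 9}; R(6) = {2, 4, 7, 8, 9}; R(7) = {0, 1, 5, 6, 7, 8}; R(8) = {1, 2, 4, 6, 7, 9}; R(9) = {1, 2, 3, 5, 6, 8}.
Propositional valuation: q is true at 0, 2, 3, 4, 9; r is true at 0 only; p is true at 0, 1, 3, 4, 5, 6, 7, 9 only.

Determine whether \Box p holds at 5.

Recall that \Box ψ holds at a world iff ψ holds at every accessible world, and \Diamond ψ holds iff ψ holds at some accessible world.
At 5: \Box p requires p at every successor {1, 4, 7, 9}.
  At 1: p is true.
  At 4: p is true.
  At 7: p is true.
  At 9: p is true.
So \Box p is true at 5.

Yes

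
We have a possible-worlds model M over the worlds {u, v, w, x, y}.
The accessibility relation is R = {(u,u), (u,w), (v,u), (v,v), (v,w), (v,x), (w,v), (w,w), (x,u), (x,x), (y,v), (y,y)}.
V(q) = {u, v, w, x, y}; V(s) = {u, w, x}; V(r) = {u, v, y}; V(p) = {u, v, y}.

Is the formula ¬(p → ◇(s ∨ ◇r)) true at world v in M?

No

At v: p → ◇(s ∨ ◇r) is true, so ¬(p → ◇(s ∨ ◇r)) is false.
  At v: p is true, ◇(s ∨ ◇r) is true, so p → ◇(s ∨ ◇r) is true.
    At v: ◇(s ∨ ◇r) requires s ∨ ◇r at some successor in {u, v, w, x}.
      s ∨ ◇r holds at u, so ◇(s ∨ ◇r) is true at v.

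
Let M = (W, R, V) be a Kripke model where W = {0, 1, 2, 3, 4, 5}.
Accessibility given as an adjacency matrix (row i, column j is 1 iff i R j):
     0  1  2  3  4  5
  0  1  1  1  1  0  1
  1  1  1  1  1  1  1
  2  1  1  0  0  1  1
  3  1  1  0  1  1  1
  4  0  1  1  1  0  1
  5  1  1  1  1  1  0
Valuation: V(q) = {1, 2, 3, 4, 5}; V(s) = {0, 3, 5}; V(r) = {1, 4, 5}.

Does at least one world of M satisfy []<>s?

Let φ = []<>s. Evaluate φ at each world:
  0 (successors {0, 1, 2, 3, 5}): φ is true.
  1 (successors {0, 1, 2, 3, 4, 5}): φ is true.
  2 (successors {0, 1, 4, 5}): φ is true.
  3 (successors {0, 1, 3, 4, 5}): φ is true.
  4 (successors {1, 2, 3, 5}): φ is true.
  5 (successors {0, 1, 2, 3, 4}): φ is true.
Detail at 0 (witness):
  At 0: []<>s requires <>s at every successor {0, 1, 2, 3, 5}.
    At 0: <>s is true.
    At 1: <>s is true.
    At 2: <>s is true.
    At 3: <>s is true.
    At 5: <>s is true.
  So []<>s is true at 0.

Yes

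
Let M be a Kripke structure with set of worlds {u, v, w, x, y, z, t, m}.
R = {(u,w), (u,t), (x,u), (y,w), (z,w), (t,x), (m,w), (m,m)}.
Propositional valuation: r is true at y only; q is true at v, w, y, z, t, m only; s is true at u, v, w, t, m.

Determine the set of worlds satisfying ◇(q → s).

Recall that ◇ψ holds at a world iff ψ holds at some accessible world.
Let φ = ◇(q → s). Evaluate φ at each world:
  u (successors {w, t}): φ is true.
  v (successors ∅): φ is false.
  w (successors ∅): φ is false.
  x (successors {u}): φ is true.
  y (successors {w}): φ is true.
  z (successors {w}): φ is true.
  t (successors {x}): φ is true.
  m (successors {w, m}): φ is true.
For instance, at y:
  At y: ◇(q → s) requires q → s at some successor in {w}.
    q → s holds at w, so ◇(q → s) is true at y.
Satisfying worlds: {u, x, y, z, t, m}

u, x, y, z, t, m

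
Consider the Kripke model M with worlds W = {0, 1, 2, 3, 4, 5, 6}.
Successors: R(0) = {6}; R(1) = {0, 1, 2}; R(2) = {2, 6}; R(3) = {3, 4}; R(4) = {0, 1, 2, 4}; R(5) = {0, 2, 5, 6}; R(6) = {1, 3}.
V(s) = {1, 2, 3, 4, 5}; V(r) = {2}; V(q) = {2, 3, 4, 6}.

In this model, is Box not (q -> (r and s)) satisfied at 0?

Yes

Recall that Box ψ holds at a world iff ψ holds at every accessible world, and Dia ψ holds iff ψ holds at some accessible world.
At 0: Box not (q -> (r and s)) requires not (q -> (r and s)) at every successor {6}.
  At 6: not (q -> (r and s)) is true.
So Box not (q -> (r and s)) is true at 0.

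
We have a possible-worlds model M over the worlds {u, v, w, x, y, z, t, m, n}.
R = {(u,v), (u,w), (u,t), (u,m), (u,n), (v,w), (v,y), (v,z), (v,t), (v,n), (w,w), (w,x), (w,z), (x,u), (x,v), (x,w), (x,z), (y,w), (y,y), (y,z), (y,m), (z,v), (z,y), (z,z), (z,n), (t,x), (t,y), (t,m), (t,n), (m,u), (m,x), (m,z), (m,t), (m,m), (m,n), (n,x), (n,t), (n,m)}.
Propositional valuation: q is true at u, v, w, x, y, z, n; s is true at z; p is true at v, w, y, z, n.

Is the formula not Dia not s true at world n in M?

No

Recall that Dia ψ holds at a world iff ψ holds at some accessible world.
At n: Dia not s is true, so not Dia not s is false.
  At n: Dia not s requires not s at some successor in {x, t, m}.
    not s holds at x, so Dia not s is true at n.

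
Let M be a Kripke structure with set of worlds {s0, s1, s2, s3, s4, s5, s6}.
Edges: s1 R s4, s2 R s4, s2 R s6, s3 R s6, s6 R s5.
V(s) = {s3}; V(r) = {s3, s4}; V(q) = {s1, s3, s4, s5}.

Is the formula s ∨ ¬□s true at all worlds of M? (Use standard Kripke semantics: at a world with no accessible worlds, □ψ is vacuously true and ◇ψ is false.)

No

Let φ = s ∨ ¬□s. Evaluate φ at each world:
  s0 (successors ∅): φ is false.
  s1 (successors {s4}): φ is true.
  s2 (successors {s4, s6}): φ is true.
  s3 (successors {s6}): φ is true.
  s4 (successors ∅): φ is false.
  s5 (successors ∅): φ is false.
  s6 (successors {s5}): φ is true.
Detail at s0 (counterexample):
  At s0: s is false, ¬□s is false, so s ∨ ¬□s is false.
    At s0: □s is true, so ¬□s is false.
      At s0: no accessible worlds, so □s holds vacuously.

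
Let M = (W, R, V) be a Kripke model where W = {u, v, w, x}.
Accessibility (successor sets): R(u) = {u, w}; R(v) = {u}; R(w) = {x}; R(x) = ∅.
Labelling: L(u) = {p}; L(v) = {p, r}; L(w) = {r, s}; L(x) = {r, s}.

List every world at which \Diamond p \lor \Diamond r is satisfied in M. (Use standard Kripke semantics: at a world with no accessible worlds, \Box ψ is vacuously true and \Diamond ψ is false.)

u, v, w

Recall that \Diamond ψ holds at a world iff ψ holds at some accessible world.
Let φ = \Diamond p \lor \Diamond r. Evaluate φ at each world:
  u (successors {u, w}): φ is true.
  v (successors {u}): φ is true.
  w (successors {x}): φ is true.
  x (successors ∅): φ is false.
For instance, at v:
  At v: \Diamond p is true, \Diamond r is false, so \Diamond p \lor \Diamond r is true.
    At v: \Diamond p requires p at some successor in {u}.
      p holds at u, so \Diamond p is true at v.
    At v: \Diamond r requires r at some successor in {u}.
      At u: r is false.
    So \Diamond r is false at v.
Satisfying worlds: {u, v, w}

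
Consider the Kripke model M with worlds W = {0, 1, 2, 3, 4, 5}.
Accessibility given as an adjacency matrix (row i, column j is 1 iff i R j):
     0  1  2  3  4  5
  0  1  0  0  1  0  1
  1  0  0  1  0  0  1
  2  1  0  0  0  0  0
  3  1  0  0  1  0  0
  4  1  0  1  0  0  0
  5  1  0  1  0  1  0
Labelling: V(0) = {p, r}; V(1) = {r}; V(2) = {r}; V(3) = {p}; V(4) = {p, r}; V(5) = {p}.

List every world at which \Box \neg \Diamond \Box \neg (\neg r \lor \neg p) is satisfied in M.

2, 3, 4

Let φ = \Box \neg \Diamond \Box \neg (\neg r \lor \neg p). Evaluate φ at each world:
  0 (successors {0, 3, 5}): φ is false.
  1 (successors {2, 5}): φ is false.
  2 (successors {0}): φ is true.
  3 (successors {0, 3}): φ is true.
  4 (successors {0, 2}): φ is true.
  5 (successors {0, 2, 4}): φ is false.
For instance, at 0:
  At 0: \Box \neg \Diamond \Box \neg (\neg r \lor \neg p) requires \neg \Diamond \Box \neg (\neg r \lor \neg p) at every successor {0, 3, 5}.
    \neg \Diamond \Box \neg (\neg r \lor \neg p) fails at 5, so \Box \neg \Diamond \Box \neg (\neg r \lor \neg p) is false at 0.
      At 5: \Diamond \Box \neg (\neg r \lor \neg p) is true, so \neg \Diamond \Box \neg (\neg r \lor \neg p) is false.
Satisfying worlds: {2, 3, 4}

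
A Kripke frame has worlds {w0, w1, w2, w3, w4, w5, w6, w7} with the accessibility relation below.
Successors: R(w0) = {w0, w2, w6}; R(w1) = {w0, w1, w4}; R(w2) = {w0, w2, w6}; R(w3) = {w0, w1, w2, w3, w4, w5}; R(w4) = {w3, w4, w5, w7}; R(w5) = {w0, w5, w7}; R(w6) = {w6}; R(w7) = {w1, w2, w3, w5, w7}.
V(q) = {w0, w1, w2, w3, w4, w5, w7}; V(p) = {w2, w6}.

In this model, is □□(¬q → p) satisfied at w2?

At w2: □□(¬q → p) requires □(¬q → p) at every successor {w0, w2, w6}.
    At w0: □(¬q → p) requires ¬q → p at every successor {w0, w2, w6}.
      At w0: ¬q → p is true.
      At w2: ¬q → p is true.
      At w6: ¬q → p is true.
    So □(¬q → p) is true at w0.
    At w2: □(¬q → p) requires ¬q → p at every successor {w0, w2, w6}.
      At w0: ¬q → p is true.
      At w2: ¬q → p is true.
      At w6: ¬q → p is true.
    So □(¬q → p) is true at w2.
    At w6: □(¬q → p) requires ¬q → p at every successor {w6}.
      At w6: ¬q → p is true.
    So □(¬q → p) is true at w6.
So □□(¬q → p) is true at w2.

Yes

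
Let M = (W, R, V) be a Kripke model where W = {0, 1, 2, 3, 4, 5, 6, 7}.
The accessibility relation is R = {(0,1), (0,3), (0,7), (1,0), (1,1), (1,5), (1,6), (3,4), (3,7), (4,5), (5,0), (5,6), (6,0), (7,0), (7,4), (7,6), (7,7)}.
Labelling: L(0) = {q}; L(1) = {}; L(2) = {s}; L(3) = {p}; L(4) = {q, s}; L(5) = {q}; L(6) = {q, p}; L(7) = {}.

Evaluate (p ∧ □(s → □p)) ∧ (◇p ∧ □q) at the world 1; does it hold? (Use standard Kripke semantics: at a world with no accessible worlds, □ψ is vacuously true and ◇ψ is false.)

At 1: p ∧ □(s → □p) is false, ◇p ∧ □q is false, so (p ∧ □(s → □p)) ∧ (◇p ∧ □q) is false.
  At 1: p is false, □(s → □p) is true, so p ∧ □(s → □p) is false.
    At 1: □(s → □p) requires s → □p at every successor {0, 1, 5, 6}.
      At 0: s → □p is true.
      At 1: s → □p is true.
      At 5: s → □p is true.
      At 6: s → □p is true.
    So □(s → □p) is true at 1.
  At 1: ◇p is true, □q is false, so ◇p ∧ □q is false.
    At 1: ◇p requires p at some successor in {0, 1, 5, 6}.
      p holds at 6, so ◇p is true at 1.
    At 1: □q requires q at every successor {0, 1, 5, 6}.
      q fails at 1, so □q is false at 1.

No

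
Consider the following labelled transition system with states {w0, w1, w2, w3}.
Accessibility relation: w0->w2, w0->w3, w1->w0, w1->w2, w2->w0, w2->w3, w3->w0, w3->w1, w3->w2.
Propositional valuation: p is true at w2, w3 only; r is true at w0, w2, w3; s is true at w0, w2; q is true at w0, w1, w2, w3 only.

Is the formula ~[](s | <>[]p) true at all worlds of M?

No

Let φ = ~[](s | <>[]p). Evaluate φ at each world:
  w0 (successors {w2, w3}): φ is false.
  w1 (successors {w0, w2}): φ is false.
  w2 (successors {w0, w3}): φ is false.
  w3 (successors {w0, w1, w2}): φ is false.
Detail at w0 (counterexample):
  At w0: [](s | <>[]p) is true, so ~[](s | <>[]p) is false.
    At w0: [](s | <>[]p) requires s | <>[]p at every successor {w2, w3}.
      At w2: s | <>[]p is true.
      At w3: s | <>[]p is true.
    So [](s | <>[]p) is true at w0.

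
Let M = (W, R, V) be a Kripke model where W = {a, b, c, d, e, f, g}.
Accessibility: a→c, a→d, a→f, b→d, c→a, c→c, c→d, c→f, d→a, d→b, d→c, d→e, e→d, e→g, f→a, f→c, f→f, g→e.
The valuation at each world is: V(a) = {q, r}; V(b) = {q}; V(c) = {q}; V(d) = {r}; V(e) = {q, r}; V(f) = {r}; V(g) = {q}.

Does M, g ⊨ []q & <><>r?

Yes

At g: []q is true, <><>r is true, so []q & <><>r is true.
  At g: []q requires q at every successor {e}.
    At e: q is true.
  So []q is true at g.
  At g: <><>r requires <>r at some successor in {e}.
    <>r holds at e, so <><>r is true at g.
      At e: <>r requires r at some successor in {d, g}.
        r holds at d, so <>r is true at e.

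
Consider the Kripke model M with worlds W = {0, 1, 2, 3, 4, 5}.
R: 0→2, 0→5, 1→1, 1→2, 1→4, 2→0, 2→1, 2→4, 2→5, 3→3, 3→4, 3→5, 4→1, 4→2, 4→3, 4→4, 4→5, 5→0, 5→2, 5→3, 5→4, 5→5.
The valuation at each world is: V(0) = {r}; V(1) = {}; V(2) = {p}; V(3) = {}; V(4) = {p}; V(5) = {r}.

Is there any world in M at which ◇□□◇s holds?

Let φ = ◇□□◇s. Evaluate φ at each world:
  0 (successors {2, 5}): φ is false.
  1 (successors {1, 2, 4}): φ is false.
  2 (successors {0, 1, 4, 5}): φ is false.
  3 (successors {3, 4, 5}): φ is false.
  4 (successors {1, 2, 3, 4, 5}): φ is false.
  5 (successors {0, 2, 3, 4, 5}): φ is false.
For instance, at 3:
  At 3: ◇□□◇s requires □□◇s at some successor in {3, 4, 5}.
    At 3: □□◇s is false.
    At 4: □□◇s is false.
    At 5: □□◇s is false.
  So ◇□□◇s is false at 3.

No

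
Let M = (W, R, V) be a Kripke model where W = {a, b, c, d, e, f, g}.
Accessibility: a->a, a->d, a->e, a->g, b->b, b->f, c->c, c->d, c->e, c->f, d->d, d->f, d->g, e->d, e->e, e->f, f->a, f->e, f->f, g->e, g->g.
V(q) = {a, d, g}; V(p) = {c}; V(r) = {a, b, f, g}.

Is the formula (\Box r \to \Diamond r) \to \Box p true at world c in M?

At c: \Box r \to \Diamond r is true, \Box p is false, so (\Box r \to \Diamond r) \to \Box p is false.
  At c: \Box r is false, \Diamond r is true, so \Box r \to \Diamond r is true.
    At c: \Box r requires r at every successor {c, d, e, f}.
      r fails at c, so \Box r is false at c.
    At c: \Diamond r requires r at some successor in {c, d, e, f}.
      r holds at f, so \Diamond r is true at c.
  At c: \Box p requires p at every successor {c, d, e, f}.
    p fails at d, so \Box p is false at c.

No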